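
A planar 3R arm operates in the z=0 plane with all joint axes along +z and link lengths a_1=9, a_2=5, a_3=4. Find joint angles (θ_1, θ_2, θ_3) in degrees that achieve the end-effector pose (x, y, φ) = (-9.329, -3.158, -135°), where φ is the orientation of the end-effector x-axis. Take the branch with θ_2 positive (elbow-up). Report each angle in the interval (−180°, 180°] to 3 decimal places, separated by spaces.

149.998 134.995 -59.993

wrist centre = target − a_3·(cos φ, sin φ) = (-6.5006, -0.3296)
cos θ_2 = (42.3661−9²−5²)/(2·9·5) = -0.7070; θ_2 = 134.9949° (elbow-up)
β = atan2(-0.3296,-6.5006) = -177.0976°; ψ = atan2(3.5358,5.4648) = 32.9039°
θ_1 = β − ψ = -210.0015°
θ_3 = φ − θ_1 − θ_2 = -59.9934° (wrapped to (-180°,180°])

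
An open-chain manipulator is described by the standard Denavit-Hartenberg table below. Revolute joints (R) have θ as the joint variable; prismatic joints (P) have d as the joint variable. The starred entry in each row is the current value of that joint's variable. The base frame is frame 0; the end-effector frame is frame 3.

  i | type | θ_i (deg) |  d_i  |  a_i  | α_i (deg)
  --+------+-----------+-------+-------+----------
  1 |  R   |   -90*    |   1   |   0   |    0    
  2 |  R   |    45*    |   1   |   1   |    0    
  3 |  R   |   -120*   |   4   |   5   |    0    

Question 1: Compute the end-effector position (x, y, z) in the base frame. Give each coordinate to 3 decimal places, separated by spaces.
after link 1: o_1 = (0.0000, 0.0000, 1.0000)
after link 2: o_2 = (0.7071, -0.7071, 2.0000)
after link 3: o_3 = (-4.1225, -2.0012, 6.0000)

-4.123 -2.001 6.000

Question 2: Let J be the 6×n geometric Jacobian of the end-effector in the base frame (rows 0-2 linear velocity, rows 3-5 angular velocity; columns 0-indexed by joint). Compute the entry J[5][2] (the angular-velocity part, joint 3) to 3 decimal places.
axis z_2 = (0.0000,0.0000,1.0000); lever o_n−o_2 = (-4.8296,-1.2941,4.0000)
cross product → J_v[:, 2] = (1.2941,-4.8296,0.0000)
J_ω[:, 2] = z_2
entry J[5][2] = 1.0000

1.000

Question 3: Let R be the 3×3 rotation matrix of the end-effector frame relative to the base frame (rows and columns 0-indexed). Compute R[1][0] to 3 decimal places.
End-effector x-axis (col 0 of R) = (-0.9659,-0.2588,0.0000)
R[1][0] = -0.2588

-0.259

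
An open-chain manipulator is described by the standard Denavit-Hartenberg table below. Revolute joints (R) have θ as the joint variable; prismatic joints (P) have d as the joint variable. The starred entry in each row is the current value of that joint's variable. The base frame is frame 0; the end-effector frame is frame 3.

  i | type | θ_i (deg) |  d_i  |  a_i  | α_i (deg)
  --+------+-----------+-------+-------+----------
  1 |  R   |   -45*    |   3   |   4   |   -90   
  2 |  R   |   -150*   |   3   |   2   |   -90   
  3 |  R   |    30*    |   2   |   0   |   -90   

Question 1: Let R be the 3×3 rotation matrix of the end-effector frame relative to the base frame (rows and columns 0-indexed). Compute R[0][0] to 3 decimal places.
-0.884

End-effector x-axis (col 0 of R) = (-0.8839,0.1768,0.4330)
R[0][0] = -0.8839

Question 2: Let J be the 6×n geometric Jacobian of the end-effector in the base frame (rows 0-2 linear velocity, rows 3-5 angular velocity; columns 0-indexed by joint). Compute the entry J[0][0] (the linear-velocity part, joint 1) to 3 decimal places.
axis z_0 = ẑ; lever o_n−o_0 = (4.4321,-0.1895,5.7321)
cross product → J_v[:, 0] = (0.1895,4.4321,-0.0000)
J_ω[:, 0] = z_0
entry J[0][0] = 0.1895

0.189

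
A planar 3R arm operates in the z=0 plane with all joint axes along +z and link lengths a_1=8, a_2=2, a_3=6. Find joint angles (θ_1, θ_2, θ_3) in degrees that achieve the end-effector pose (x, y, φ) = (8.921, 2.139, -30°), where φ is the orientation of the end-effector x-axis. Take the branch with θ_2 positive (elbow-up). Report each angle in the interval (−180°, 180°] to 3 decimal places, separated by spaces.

wrist centre = target − a_3·(cos φ, sin φ) = (3.7248, 5.1390)
cos θ_2 = (40.2838−8²−2²)/(2·8·2) = -0.8661; θ_2 = 150.0121° (elbow-up)
β = atan2(5.1390,3.7248) = 54.0647°; ψ = atan2(0.9996,6.2677) = 9.0617°
θ_1 = β − ψ = 45.0029°
θ_3 = φ − θ_1 − θ_2 = 134.9850° (wrapped to (-180°,180°])

45.003 150.012 134.985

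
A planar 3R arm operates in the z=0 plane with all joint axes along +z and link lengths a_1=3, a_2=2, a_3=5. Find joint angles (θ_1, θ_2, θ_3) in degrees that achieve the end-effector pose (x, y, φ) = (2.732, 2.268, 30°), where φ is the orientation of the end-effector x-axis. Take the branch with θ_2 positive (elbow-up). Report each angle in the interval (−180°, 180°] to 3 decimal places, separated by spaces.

149.997 149.999 90.004

wrist centre = target − a_3·(cos φ, sin φ) = (-1.5981, -0.2320)
cos θ_2 = (2.6078−3²−2²)/(2·3·2) = -0.8660; θ_2 = 149.9987° (elbow-up)
β = atan2(-0.2320,-1.5981) = -171.7401°; ψ = atan2(1.0000,1.2680) = 38.2626°
θ_1 = β − ψ = -210.0027°
θ_3 = φ − θ_1 − θ_2 = 90.0040° (wrapped to (-180°,180°])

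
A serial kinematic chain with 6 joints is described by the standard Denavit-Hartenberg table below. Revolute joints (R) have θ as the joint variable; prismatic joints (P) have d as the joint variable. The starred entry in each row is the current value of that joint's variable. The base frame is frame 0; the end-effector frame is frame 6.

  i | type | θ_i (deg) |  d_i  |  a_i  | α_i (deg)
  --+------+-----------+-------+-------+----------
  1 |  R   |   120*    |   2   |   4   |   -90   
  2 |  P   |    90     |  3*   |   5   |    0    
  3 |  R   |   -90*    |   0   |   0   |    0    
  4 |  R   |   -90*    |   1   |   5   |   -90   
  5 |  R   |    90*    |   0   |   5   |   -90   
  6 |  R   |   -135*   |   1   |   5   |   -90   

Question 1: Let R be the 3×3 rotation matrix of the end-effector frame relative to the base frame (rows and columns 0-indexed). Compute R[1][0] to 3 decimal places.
End-effector x-axis (col 0 of R) = (-0.9659,0.2588,0.0000)
R[1][0] = 0.2588

0.259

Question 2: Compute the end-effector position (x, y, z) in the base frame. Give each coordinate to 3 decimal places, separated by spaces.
-5.964 5.258 1.000

after link 1: o_1 = (-2.0000, 3.4641, 2.0000)
after link 2: o_2 = (-4.5981, 1.9641, -3.0000)
after link 3: o_3 = (-4.5981, 1.9641, -3.0000)
after link 4: o_4 = (-5.4641, 1.4641, 2.0000)
after link 5: o_5 = (-1.1340, 3.9641, 2.0000)
after link 6: o_6 = (-5.9636, 5.2582, 1.0000)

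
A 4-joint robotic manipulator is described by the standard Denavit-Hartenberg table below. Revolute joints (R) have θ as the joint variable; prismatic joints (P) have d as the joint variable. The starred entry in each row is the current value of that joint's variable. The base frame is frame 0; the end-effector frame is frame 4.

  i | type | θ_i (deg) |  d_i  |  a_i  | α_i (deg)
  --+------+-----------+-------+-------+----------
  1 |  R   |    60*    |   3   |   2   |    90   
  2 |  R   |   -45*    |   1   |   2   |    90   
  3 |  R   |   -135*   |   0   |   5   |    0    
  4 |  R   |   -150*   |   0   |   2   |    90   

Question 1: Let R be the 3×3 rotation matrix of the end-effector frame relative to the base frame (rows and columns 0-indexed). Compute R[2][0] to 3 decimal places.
-0.183

End-effector x-axis (col 0 of R) = (0.9280,-0.3245,-0.1830)
R[2][0] = -0.1830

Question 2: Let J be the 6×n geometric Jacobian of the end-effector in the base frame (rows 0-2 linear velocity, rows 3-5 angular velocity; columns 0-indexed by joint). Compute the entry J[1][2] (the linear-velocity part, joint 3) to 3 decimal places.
2.491

axis z_2 = (-0.3536,-0.6124,-0.7071); lever o_n−o_2 = (-2.4558,-1.0462,2.1340)
cross product → J_v[:, 2] = (-2.0466,2.4910,-1.1340)
J_ω[:, 2] = z_2
entry J[1][2] = 2.4910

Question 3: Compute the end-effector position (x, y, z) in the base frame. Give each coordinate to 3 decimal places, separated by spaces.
after link 1: o_1 = (1.0000, 1.7321, 3.0000)
after link 2: o_2 = (2.5731, 2.4568, 1.5858)
after link 3: o_3 = (-1.7387, 2.0595, 4.0858)
after link 4: o_4 = (0.1173, 1.4106, 3.7198)

0.117 1.411 3.720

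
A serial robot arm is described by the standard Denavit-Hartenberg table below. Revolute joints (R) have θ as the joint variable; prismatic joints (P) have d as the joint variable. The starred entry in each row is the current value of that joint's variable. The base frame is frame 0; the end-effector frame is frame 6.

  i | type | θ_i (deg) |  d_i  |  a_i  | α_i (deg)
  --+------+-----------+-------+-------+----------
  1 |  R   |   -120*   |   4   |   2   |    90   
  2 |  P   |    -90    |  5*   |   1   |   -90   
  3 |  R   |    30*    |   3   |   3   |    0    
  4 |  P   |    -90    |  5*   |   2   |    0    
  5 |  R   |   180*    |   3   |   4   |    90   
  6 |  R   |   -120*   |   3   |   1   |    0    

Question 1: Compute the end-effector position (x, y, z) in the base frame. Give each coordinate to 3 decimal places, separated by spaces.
-6.674 -10.158 -1.446

after link 1: o_1 = (-1.0000, -1.7321, 4.0000)
after link 2: o_2 = (-5.3301, 0.7679, 3.0000)
after link 3: o_3 = (-5.5311, -2.5801, 0.4019)
after link 4: o_4 = (-9.5311, -6.0442, -0.5981)
after link 5: o_5 = (-8.0311, -10.3744, 1.4019)
after link 6: o_6 = (-6.6740, -10.1578, -1.4462)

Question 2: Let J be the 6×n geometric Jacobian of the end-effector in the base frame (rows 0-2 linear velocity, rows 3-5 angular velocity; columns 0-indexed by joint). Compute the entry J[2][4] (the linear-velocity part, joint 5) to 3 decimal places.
4.531

axis z_4 = (-0.5000,-0.8660,0.0000); lever o_n−o_4 = (2.8571,-4.1136,-0.8481)
cross product → J_v[:, 4] = (0.7345,-0.4240,4.5311)
J_ω[:, 4] = z_4
entry J[2][4] = 4.5311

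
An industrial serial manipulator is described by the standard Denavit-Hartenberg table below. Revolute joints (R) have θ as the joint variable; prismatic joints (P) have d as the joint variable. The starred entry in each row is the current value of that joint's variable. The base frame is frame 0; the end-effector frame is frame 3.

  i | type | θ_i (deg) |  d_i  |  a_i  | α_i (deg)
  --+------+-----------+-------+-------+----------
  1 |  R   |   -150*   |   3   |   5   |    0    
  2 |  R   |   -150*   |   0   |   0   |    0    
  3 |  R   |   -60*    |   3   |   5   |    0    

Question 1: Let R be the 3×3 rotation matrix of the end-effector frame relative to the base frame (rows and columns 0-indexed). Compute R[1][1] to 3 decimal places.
End-effector y-axis (col 1 of R) = (0.0000,1.0000,0.0000)
R[1][1] = 1.0000

1.000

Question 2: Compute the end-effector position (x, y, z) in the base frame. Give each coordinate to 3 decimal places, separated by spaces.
after link 1: o_1 = (-4.3301, -2.5000, 3.0000)
after link 2: o_2 = (-4.3301, -2.5000, 3.0000)
after link 3: o_3 = (0.6699, -2.5000, 6.0000)

0.670 -2.500 6.000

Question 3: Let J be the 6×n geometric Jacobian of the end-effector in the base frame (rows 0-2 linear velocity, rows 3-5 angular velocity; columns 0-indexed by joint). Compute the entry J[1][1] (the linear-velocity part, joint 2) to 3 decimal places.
5.000

axis z_1 = (0.0000,0.0000,1.0000); lever o_n−o_1 = (5.0000,-0.0000,3.0000)
cross product → J_v[:, 1] = (0.0000,5.0000,-0.0000)
J_ω[:, 1] = z_1
entry J[1][1] = 5.0000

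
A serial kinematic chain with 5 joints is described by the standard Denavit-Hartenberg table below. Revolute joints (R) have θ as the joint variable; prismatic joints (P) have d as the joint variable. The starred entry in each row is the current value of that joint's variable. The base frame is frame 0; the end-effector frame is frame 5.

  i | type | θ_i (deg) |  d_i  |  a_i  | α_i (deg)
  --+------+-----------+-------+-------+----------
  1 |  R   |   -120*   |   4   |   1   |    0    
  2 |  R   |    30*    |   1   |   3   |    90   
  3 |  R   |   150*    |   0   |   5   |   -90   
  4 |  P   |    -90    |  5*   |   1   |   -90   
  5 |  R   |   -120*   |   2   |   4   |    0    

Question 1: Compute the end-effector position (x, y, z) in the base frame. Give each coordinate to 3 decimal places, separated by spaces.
0.500 6.428 1.170

after link 1: o_1 = (-0.5000, -0.8660, 4.0000)
after link 2: o_2 = (-0.5000, -3.8660, 5.0000)
after link 3: o_3 = (-0.5000, 0.4641, 7.5000)
after link 4: o_4 = (-1.5000, 2.9641, 3.1699)
after link 5: o_5 = (0.5000, 6.4282, 1.1699)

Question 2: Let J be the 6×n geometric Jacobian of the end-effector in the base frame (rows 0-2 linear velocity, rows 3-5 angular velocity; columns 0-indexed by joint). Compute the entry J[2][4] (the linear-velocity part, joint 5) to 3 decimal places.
axis z_4 = (-0.0000,0.8660,0.5000); lever o_n−o_4 = (2.0000,3.4641,-2.0000)
cross product → J_v[:, 4] = (-3.4641,1.0000,-1.7321)
J_ω[:, 4] = z_4
entry J[2][4] = -1.7321

-1.732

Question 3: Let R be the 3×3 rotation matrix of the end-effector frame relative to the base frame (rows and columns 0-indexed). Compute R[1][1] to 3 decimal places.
End-effector y-axis (col 1 of R) = (-0.8660,0.2500,-0.4330)
R[1][1] = 0.2500

0.250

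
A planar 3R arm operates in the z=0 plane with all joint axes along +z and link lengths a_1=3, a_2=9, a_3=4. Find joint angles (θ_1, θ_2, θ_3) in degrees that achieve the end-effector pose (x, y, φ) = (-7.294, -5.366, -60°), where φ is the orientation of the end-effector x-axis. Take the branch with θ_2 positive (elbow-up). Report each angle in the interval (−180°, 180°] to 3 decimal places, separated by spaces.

wrist centre = target − a_3·(cos φ, sin φ) = (-9.2940, -1.9019)
cos θ_2 = (89.9957−3²−9²)/(2·3·9) = -0.0001; θ_2 = 90.0046° (elbow-up)
β = atan2(-1.9019,-9.2940) = -168.4348°; ψ = atan2(9.0000,2.9993) = 71.5692°
θ_1 = β − ψ = -240.0040°
θ_3 = φ − θ_1 − θ_2 = 89.9994° (wrapped to (-180°,180°])

119.996 90.005 89.999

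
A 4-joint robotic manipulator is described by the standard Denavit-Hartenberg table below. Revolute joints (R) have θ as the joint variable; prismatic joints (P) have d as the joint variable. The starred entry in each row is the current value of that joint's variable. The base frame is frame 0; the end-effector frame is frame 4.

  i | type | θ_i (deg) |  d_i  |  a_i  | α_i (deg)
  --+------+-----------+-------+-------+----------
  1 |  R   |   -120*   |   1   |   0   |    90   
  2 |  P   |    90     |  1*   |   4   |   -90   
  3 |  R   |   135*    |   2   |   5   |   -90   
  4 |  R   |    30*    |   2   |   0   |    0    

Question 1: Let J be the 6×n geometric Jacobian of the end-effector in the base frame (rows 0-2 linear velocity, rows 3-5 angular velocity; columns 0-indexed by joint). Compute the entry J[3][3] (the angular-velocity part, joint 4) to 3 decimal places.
axis z_3 = (-0.6124,0.3536,-0.7071); lever o_n−o_3 = (-1.2247,0.7071,-1.4142)
cross product → J_v[:, 3] = (0.0000,0.0000,0.0000)
J_ω[:, 3] = z_3
entry J[3][3] = -0.6124

-0.612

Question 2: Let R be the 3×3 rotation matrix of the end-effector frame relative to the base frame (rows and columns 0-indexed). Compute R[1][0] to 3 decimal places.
-0.739

End-effector x-axis (col 0 of R) = (0.2803,-0.7392,-0.6124)
R[1][0] = -0.7392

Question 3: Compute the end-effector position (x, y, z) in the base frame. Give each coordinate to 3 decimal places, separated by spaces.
1.971 1.171 0.050

after link 1: o_1 = (0.0000, 0.0000, 1.0000)
after link 2: o_2 = (-0.8660, 0.5000, 5.0000)
after link 3: o_3 = (3.1958, 0.4643, 1.4645)
after link 4: o_4 = (1.9711, 1.1714, 0.0503)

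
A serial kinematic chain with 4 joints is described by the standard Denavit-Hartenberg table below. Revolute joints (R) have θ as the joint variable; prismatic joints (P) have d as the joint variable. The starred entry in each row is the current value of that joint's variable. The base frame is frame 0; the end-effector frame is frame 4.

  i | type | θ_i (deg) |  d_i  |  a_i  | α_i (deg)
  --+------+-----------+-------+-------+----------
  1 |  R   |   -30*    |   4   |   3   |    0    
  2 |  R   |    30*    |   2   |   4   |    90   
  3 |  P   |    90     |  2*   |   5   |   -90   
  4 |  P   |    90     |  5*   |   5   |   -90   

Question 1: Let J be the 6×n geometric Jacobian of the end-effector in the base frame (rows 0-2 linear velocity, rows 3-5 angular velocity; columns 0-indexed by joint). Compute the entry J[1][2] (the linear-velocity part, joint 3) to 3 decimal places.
-1.000

prismatic axis z_2 = (0.0000,-1.0000,0.0000)
J_v[:, 2] = z_2; J_ω[:, 2] = (0,0,0)
entry J[1][2] = -1.0000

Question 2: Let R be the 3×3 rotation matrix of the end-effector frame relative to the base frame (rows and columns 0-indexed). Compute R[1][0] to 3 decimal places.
End-effector x-axis (col 0 of R) = (-0.0000,1.0000,0.0000)
R[1][0] = 1.0000

1.000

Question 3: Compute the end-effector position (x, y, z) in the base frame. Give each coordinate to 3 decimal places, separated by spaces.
after link 1: o_1 = (2.5981, -1.5000, 4.0000)
after link 2: o_2 = (6.5981, -1.5000, 6.0000)
after link 3: o_3 = (6.5981, -3.5000, 11.0000)
after link 4: o_4 = (1.5981, 1.5000, 11.0000)

1.598 1.500 11.000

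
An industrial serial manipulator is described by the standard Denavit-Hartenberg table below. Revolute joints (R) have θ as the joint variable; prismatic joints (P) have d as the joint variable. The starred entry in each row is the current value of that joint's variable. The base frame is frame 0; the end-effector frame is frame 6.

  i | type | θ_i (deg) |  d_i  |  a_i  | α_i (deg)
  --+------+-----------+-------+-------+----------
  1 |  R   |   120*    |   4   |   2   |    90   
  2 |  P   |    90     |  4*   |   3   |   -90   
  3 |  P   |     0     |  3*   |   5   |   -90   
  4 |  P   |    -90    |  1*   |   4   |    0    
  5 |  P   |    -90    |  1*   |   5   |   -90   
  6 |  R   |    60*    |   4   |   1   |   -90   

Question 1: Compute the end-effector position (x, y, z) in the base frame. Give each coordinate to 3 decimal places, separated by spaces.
6.982 -6.361 6.500

after link 1: o_1 = (-1.0000, 1.7321, 4.0000)
after link 2: o_2 = (2.4641, 3.7321, 7.0000)
after link 3: o_3 = (3.9641, 1.1340, 12.0000)
after link 4: o_4 = (5.0981, -2.8301, 12.0000)
after link 5: o_5 = (4.2321, -3.3301, 7.0000)
after link 6: o_6 = (6.9821, -6.3612, 6.5000)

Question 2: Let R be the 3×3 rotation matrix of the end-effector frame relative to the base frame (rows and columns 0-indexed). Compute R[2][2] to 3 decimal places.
End-effector z-axis (col 2 of R) = (0.4330,0.2500,0.8660)
R[2][2] = 0.8660

0.866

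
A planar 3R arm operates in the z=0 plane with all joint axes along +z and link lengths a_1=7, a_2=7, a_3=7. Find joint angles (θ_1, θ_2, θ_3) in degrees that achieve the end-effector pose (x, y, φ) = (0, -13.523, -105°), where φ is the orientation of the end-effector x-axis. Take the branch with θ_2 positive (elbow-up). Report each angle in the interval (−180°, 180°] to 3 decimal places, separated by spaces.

-135.000 120.000 -90.000

wrist centre = target − a_3·(cos φ, sin φ) = (1.8117, -6.7615)
cos θ_2 = (49.0005−7²−7²)/(2·7·7) = -0.5000; θ_2 = 119.9996° (elbow-up)
β = atan2(-6.7615,1.8117) = -75.0001°; ψ = atan2(6.0622,3.5000) = 59.9998°
θ_1 = β − ψ = -134.9999°
θ_3 = φ − θ_1 − θ_2 = -89.9997° (wrapped to (-180°,180°])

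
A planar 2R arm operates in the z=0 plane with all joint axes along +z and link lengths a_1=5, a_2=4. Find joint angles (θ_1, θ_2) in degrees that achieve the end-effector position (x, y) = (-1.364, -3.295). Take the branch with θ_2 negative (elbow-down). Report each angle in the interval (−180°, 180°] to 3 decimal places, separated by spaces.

cos θ_2 = (12.7175−5²−4²)/(2·5·4) = -0.7071; θ_2 = -134.9964° (elbow-down)
β = atan2(-3.2950,-1.3640) = -112.4876°; ψ = atan2(-2.8286,2.1718) = -52.4836°
θ_1 = β − ψ = -60.0040°

-60.004 -134.996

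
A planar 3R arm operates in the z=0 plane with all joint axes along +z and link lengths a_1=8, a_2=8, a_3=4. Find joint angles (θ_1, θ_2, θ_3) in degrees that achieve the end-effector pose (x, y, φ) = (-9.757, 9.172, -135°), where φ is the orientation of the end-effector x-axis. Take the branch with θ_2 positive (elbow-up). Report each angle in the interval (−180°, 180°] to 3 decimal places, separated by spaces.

wrist centre = target − a_3·(cos φ, sin φ) = (-6.9286, 12.0004)
cos θ_2 = (192.0154−8²−8²)/(2·8·8) = 0.5001; θ_2 = 59.9921° (elbow-up)
β = atan2(12.0004,-6.9286) = 120.0004°; ψ = atan2(6.9276,12.0010) = 29.9960°
θ_1 = β − ψ = 90.0044°
θ_3 = φ − θ_1 − θ_2 = 75.0035° (wrapped to (-180°,180°])

90.004 59.992 75.004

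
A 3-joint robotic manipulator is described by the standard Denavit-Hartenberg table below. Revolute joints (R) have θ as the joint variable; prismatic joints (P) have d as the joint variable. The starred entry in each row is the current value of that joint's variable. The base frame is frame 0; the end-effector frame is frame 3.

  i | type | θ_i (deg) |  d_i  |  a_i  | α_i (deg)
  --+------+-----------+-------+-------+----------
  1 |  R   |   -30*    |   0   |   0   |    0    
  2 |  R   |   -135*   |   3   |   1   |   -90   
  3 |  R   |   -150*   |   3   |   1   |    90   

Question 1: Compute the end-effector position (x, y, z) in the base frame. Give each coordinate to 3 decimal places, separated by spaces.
after link 1: o_1 = (0.0000, 0.0000, 0.0000)
after link 2: o_2 = (-0.9659, -0.2588, 3.0000)
after link 3: o_3 = (0.6470, -2.9325, 3.5000)

0.647 -2.932 3.500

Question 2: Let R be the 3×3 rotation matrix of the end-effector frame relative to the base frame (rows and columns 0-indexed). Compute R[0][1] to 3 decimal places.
End-effector y-axis (col 1 of R) = (0.2588,-0.9659,0.0000)
R[0][1] = 0.2588

0.259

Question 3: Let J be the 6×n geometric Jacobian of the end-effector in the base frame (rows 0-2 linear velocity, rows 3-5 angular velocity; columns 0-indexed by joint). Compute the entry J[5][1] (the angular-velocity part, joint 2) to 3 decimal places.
axis z_1 = (0.0000,0.0000,1.0000); lever o_n−o_1 = (0.6470,-2.9325,3.5000)
cross product → J_v[:, 1] = (2.9325,0.6470,-0.0000)
J_ω[:, 1] = z_1
entry J[5][1] = 1.0000

1.000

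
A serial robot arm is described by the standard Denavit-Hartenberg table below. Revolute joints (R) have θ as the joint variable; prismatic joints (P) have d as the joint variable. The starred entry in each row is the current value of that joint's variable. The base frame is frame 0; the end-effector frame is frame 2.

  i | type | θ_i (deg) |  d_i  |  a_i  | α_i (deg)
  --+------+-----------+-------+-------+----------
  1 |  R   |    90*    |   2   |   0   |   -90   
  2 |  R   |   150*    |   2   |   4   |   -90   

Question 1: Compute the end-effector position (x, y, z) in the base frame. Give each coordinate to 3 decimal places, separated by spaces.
after link 1: o_1 = (0.0000, 0.0000, 2.0000)
after link 2: o_2 = (-2.0000, -3.4641, 0.0000)

-2.000 -3.464 0.000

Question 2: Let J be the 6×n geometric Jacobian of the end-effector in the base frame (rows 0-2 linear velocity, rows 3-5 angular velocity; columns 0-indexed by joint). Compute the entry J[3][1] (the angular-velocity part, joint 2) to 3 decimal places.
-1.000

axis z_1 = (-1.0000,0.0000,0.0000); lever o_n−o_1 = (-2.0000,-3.4641,-2.0000)
cross product → J_v[:, 1] = (0.0000,-2.0000,3.4641)
J_ω[:, 1] = z_1
entry J[3][1] = -1.0000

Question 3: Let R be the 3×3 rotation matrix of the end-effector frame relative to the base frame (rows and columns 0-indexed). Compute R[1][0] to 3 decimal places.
-0.866

End-effector x-axis (col 0 of R) = (-0.0000,-0.8660,-0.5000)
R[1][0] = -0.8660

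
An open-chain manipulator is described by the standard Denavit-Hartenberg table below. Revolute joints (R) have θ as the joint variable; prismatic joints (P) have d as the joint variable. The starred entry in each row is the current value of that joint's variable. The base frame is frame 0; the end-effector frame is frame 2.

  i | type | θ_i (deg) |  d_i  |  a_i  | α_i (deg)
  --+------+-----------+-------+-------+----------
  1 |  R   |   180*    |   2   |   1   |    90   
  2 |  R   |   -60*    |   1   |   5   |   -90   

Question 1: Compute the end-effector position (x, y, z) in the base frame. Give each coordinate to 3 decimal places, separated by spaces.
-3.500 1.000 -2.330

after link 1: o_1 = (-1.0000, 0.0000, 2.0000)
after link 2: o_2 = (-3.5000, 1.0000, -2.3301)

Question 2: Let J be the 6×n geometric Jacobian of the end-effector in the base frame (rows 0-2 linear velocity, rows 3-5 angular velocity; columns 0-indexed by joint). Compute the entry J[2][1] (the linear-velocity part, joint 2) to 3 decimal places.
axis z_1 = (0.0000,1.0000,0.0000); lever o_n−o_1 = (-2.5000,1.0000,-4.3301)
cross product → J_v[:, 1] = (-4.3301,0.0000,2.5000)
J_ω[:, 1] = z_1
entry J[2][1] = 2.5000

2.500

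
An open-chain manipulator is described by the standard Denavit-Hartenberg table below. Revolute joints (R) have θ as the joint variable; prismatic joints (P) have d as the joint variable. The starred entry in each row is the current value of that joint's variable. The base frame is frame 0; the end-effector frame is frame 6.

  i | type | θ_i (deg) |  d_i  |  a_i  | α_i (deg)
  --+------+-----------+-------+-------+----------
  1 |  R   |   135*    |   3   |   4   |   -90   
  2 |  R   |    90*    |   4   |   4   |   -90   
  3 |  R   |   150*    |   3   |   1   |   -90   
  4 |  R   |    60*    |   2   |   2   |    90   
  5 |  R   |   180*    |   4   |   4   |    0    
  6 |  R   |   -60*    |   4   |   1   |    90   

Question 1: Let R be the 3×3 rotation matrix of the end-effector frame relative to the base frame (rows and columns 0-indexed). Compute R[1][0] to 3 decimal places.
End-effector x-axis (col 0 of R) = (-0.3125,-0.9249,0.2165)
R[1][0] = -0.9249

-0.925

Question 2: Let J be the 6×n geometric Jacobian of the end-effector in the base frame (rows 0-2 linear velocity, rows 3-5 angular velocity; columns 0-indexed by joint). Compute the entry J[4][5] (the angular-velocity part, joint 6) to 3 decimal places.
axis z_5 = (0.6597,-0.0474,0.7500); lever o_n−o_5 = (2.3264,-1.1144,3.2165)
cross product → J_v[:, 5] = (0.6834,-0.3772,-0.6250)
J_ω[:, 5] = z_5
entry J[4][5] = -0.0474

-0.047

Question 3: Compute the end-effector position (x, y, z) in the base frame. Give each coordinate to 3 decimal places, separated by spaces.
after link 1: o_1 = (-2.8284, 2.8284, 3.0000)
after link 2: o_2 = (-5.6569, 0.0000, -1.0000)
after link 3: o_3 = (-3.1820, -1.7678, -0.1340)
after link 4: o_4 = (-5.2779, -1.4142, 1.7321)
after link 5: o_5 = (-0.8966, -4.7603, 3.0000)
after link 6: o_6 = (1.4299, -5.8747, 6.2165)

1.430 -5.875 6.217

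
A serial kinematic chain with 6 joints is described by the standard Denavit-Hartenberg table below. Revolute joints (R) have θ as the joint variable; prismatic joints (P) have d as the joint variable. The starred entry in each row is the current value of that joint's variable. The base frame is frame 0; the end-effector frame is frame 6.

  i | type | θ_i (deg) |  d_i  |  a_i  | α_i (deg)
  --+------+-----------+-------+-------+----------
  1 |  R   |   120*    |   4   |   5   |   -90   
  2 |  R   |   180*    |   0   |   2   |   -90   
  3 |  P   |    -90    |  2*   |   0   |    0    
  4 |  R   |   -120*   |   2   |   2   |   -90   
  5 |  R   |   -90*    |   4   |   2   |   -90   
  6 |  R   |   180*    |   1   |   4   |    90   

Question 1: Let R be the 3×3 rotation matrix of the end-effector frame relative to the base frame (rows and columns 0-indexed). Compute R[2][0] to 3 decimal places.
End-effector x-axis (col 0 of R) = (0.0000,0.0000,-1.0000)
R[2][0] = -1.0000

-1.000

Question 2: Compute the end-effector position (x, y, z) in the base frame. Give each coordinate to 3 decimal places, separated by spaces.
-5.500 5.598 6.000

after link 1: o_1 = (-2.5000, 4.3301, 4.0000)
after link 2: o_2 = (-1.5000, 2.5981, 4.0000)
after link 3: o_3 = (-1.5000, 2.5981, 6.0000)
after link 4: o_4 = (-1.5000, 4.5981, 8.0000)
after link 5: o_5 = (-5.5000, 4.5981, 10.0000)
after link 6: o_6 = (-5.5000, 5.5981, 6.0000)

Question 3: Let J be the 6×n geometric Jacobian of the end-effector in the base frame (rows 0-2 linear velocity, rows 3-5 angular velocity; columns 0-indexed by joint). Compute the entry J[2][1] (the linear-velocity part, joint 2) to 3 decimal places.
axis z_1 = (-0.8660,-0.5000,0.0000); lever o_n−o_1 = (-3.0000,1.2679,2.0000)
cross product → J_v[:, 1] = (-1.0000,1.7321,-2.5981)
J_ω[:, 1] = z_1
entry J[2][1] = -2.5981

-2.598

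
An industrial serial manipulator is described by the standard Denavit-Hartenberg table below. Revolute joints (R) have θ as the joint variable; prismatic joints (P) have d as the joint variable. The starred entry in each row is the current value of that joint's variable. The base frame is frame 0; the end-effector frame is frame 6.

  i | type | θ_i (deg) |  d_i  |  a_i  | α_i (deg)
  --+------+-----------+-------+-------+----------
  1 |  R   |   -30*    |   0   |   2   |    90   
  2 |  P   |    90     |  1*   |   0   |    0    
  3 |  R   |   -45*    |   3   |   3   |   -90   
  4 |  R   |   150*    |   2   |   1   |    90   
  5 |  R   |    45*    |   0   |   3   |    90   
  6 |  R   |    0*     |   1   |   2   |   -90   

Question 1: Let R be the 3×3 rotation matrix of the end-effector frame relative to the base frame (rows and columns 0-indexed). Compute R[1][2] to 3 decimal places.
End-effector z-axis (col 2 of R) = (0.7392,0.5732,0.3536)
R[1][2] = 0.5732

0.573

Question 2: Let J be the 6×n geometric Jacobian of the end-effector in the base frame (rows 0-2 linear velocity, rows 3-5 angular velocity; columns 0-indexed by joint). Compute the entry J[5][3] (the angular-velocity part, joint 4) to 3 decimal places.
0.707

axis z_3 = (-0.6124,0.3536,0.7071); lever o_n−o_3 = (-4.4265,5.5825,0.2038)
cross product → J_v[:, 3] = (-3.8754,-3.0052,-1.8536)
J_ω[:, 3] = z_3
entry J[5][3] = 0.7071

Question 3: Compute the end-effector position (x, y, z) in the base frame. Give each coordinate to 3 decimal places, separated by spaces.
after link 1: o_1 = (1.7321, -1.0000, 0.0000)
after link 2: o_2 = (1.2321, -1.8660, 0.0000)
after link 3: o_3 = (1.5692, -5.5248, 2.1213)
after link 4: o_4 = (0.0641, -4.0785, 2.9232)
after link 5: o_5 = (-1.8296, -1.7604, 3.1241)
after link 6: o_6 = (-2.8573, 0.0577, 2.3251)

-2.857 0.058 2.325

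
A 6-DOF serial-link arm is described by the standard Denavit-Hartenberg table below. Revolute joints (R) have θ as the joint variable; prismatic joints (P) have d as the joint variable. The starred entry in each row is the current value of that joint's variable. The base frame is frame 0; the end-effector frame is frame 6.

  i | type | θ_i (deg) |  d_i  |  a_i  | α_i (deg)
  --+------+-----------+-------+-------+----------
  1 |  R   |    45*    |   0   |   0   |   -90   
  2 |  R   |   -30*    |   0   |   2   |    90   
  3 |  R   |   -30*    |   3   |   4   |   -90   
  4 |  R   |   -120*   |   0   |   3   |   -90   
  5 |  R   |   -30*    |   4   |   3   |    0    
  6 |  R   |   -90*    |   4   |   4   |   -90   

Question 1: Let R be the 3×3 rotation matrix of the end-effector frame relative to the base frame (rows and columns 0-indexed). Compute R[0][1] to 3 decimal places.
-0.589

End-effector y-axis (col 1 of R) = (-0.5887,0.0237,-0.8080)
R[0][1] = -0.5887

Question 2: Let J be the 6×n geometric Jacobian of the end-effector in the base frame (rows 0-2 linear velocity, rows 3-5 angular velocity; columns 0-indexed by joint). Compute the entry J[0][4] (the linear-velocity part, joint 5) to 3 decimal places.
axis z_4 = (0.5887,-0.0237,0.8080); lever o_n−o_4 = (2.7421,4.1344,8.0242)
cross product → J_v[:, 4] = (-3.5307,-2.5081,2.4988)
J_ω[:, 4] = z_4
entry J[0][4] = -3.5307

-3.531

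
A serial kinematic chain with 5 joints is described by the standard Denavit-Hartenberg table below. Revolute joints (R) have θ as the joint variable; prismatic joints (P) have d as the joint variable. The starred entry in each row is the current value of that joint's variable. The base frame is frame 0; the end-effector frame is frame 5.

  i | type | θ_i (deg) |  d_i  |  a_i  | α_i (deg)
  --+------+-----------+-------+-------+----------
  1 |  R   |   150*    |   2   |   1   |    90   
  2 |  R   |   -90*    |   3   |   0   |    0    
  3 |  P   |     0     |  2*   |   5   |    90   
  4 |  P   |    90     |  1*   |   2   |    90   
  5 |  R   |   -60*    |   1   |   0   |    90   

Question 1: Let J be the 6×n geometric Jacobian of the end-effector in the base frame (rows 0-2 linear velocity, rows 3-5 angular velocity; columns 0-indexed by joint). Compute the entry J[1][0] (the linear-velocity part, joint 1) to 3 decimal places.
axis z_0 = ẑ; lever o_n−o_0 = (3.5000,6.0622,-4.0000)
cross product → J_v[:, 0] = (-6.0622,3.5000,0.0000)
J_ω[:, 0] = z_0
entry J[1][0] = 3.5000

3.500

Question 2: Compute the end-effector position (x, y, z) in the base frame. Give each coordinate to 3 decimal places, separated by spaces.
after link 1: o_1 = (-0.8660, 0.5000, 2.0000)
after link 2: o_2 = (0.6340, 3.0981, 2.0000)
after link 3: o_3 = (1.6340, 4.8301, -3.0000)
after link 4: o_4 = (3.5000, 6.0622, -3.0000)
after link 5: o_5 = (3.5000, 6.0622, -4.0000)

3.500 6.062 -4.000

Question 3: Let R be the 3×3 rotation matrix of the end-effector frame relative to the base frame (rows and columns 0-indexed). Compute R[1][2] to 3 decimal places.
End-effector z-axis (col 2 of R) = (-0.8660,-0.5000,-0.0000)
R[1][2] = -0.5000

-0.500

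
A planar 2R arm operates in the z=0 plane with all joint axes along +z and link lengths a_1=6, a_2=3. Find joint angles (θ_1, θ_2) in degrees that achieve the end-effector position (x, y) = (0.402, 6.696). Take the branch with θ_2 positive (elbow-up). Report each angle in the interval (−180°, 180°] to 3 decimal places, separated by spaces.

59.999 90.003

cos θ_2 = (44.9980−6²−3²)/(2·6·3) = -0.0001; θ_2 = 90.0032° (elbow-up)
β = atan2(6.6960,0.4020) = 86.5643°; ψ = atan2(3.0000,5.9998) = 26.5657°
θ_1 = β − ψ = 59.9986°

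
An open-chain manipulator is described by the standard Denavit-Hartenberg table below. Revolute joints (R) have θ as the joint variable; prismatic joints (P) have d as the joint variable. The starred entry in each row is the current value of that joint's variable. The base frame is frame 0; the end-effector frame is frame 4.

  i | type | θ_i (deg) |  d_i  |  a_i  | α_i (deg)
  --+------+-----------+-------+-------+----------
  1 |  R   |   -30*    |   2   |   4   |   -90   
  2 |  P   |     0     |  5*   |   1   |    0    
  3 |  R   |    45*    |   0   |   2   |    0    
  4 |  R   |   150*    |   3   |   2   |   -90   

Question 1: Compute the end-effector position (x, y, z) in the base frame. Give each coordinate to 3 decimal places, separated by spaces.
after link 1: o_1 = (3.4641, -2.0000, 2.0000)
after link 2: o_2 = (6.8301, 1.8301, 2.0000)
after link 3: o_3 = (8.0549, 1.1230, 0.5858)
after link 4: o_4 = (7.8818, 4.6870, 1.1034)

7.882 4.687 1.103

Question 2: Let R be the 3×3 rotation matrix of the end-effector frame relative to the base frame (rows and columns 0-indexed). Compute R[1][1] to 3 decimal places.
End-effector y-axis (col 1 of R) = (-0.5000,-0.8660,-0.0000)
R[1][1] = -0.8660

-0.866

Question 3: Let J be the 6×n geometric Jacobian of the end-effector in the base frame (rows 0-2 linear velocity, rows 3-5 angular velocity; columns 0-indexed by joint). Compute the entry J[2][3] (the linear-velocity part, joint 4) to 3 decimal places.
1.932

axis z_3 = (0.5000,0.8660,0.0000); lever o_n−o_3 = (-0.1730,3.5640,0.5176)
cross product → J_v[:, 3] = (0.4483,-0.2588,1.9319)
J_ω[:, 3] = z_3
entry J[2][3] = 1.9319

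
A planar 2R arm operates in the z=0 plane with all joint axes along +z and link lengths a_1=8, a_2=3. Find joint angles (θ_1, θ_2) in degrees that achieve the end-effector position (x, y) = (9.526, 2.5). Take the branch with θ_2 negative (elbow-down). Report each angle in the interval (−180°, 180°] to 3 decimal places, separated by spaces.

cos θ_2 = (96.9947−8²−3²)/(2·8·3) = 0.4999; θ_2 = -60.0073° (elbow-down)
β = atan2(2.5000,9.5260) = 14.7051°; ψ = atan2(-2.5983,9.4997) = -15.2969°
θ_1 = β − ψ = 30.0020°

30.002 -60.007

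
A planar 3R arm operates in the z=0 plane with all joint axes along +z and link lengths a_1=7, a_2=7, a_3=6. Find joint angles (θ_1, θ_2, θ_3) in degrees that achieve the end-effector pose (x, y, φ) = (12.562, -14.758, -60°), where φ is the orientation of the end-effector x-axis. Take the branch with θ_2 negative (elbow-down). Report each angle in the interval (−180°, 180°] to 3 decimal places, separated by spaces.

-29.994 -30.011 0.005

wrist centre = target − a_3·(cos φ, sin φ) = (9.5620, -9.5618)
cos θ_2 = (182.8608−7²−7²)/(2·7·7) = 0.8659; θ_2 = -30.0114° (elbow-down)
β = atan2(-9.5618,9.5620) = -44.9995°; ψ = atan2(-3.5012,13.0615) = -15.0057°
θ_1 = β − ψ = -29.9939°
θ_3 = φ − θ_1 − θ_2 = 0.0052° (wrapped to (-180°,180°])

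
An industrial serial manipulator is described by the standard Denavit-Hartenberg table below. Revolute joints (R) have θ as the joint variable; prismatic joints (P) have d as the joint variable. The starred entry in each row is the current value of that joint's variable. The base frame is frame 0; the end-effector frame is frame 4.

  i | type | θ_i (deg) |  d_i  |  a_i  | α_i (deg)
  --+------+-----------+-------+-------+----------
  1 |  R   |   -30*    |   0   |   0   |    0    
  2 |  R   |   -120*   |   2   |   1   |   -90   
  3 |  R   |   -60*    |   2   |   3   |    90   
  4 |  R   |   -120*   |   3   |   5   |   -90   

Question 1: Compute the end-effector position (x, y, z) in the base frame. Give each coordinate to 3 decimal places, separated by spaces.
0.002 2.692 3.933

after link 1: o_1 = (0.0000, 0.0000, 0.0000)
after link 2: o_2 = (-0.8660, -0.5000, 2.0000)
after link 3: o_3 = (-1.1651, -2.9821, 4.5981)
after link 4: o_4 = (0.0024, 2.6920, 3.9330)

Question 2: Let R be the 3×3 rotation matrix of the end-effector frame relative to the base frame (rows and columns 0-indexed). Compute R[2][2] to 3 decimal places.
0.750

End-effector z-axis (col 2 of R) = (-0.6250,0.2165,0.7500)
R[2][2] = 0.7500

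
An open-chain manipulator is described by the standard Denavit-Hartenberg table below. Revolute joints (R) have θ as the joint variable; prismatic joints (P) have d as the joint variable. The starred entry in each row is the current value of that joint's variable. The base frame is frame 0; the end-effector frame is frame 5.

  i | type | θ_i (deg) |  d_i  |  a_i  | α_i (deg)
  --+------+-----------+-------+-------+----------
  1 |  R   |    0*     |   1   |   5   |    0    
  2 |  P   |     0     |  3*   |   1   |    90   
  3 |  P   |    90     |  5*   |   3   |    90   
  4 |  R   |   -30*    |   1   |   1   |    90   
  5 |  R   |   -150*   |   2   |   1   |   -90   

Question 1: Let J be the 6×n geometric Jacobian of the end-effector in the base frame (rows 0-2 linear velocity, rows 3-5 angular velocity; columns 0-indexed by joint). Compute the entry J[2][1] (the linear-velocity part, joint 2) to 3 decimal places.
prismatic axis z_1 = (0.0000,0.0000,1.0000)
J_v[:, 1] = z_1; J_ω[:, 1] = (0,0,0)
entry J[2][1] = 1.0000

1.000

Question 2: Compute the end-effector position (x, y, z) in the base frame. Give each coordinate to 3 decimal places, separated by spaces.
6.500 -3.201 6.116

after link 1: o_1 = (5.0000, 0.0000, 1.0000)
after link 2: o_2 = (6.0000, 0.0000, 4.0000)
after link 3: o_3 = (6.0000, -5.0000, 7.0000)
after link 4: o_4 = (7.0000, -4.5000, 7.8660)
after link 5: o_5 = (6.5000, -3.2010, 6.1160)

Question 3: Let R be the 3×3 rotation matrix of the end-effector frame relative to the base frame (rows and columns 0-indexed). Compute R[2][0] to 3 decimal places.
-0.750

End-effector x-axis (col 0 of R) = (-0.5000,-0.4330,-0.7500)
R[2][0] = -0.7500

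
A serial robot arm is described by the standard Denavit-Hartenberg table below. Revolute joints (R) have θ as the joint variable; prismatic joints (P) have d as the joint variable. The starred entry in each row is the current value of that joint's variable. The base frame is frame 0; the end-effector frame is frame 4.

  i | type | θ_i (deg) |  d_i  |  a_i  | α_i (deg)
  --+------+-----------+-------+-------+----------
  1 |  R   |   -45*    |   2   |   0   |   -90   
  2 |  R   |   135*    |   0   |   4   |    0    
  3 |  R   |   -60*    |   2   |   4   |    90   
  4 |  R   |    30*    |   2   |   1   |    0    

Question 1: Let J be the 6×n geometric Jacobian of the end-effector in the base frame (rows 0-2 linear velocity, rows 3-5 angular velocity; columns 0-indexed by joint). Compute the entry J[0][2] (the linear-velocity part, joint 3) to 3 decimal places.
-2.958

axis z_2 = (0.7071,0.7071,0.0000); lever o_n−o_2 = (4.0243,-0.4888,-4.1826)
cross product → J_v[:, 2] = (-2.9575,2.9575,-3.1913)
J_ω[:, 2] = z_2
entry J[0][2] = -2.9575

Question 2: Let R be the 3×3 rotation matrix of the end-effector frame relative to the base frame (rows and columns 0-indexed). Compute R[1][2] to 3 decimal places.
-0.683

End-effector z-axis (col 2 of R) = (0.6830,-0.6830,0.2588)
R[1][2] = -0.6830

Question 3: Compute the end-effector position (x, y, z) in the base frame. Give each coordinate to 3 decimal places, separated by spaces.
after link 1: o_1 = (0.0000, 0.0000, 2.0000)
after link 2: o_2 = (-2.0000, 2.0000, -0.8284)
after link 3: o_3 = (0.1463, 2.6822, -4.6921)
after link 4: o_4 = (2.0243, 1.5112, -5.0110)

2.024 1.511 -5.011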